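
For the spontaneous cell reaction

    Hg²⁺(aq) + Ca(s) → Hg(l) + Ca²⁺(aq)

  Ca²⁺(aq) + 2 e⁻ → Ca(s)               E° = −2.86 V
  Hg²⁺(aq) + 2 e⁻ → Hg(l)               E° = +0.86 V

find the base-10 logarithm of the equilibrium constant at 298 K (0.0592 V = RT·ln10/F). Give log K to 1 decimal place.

The Hg²⁺/Hg couple is reduced (cathode); E°cell = +0.86 − (−2.86) = +3.72 V with n = 2.
At equilibrium E = 0, so log K = nE°cell / 0.0592 = (2)(+3.72) / 0.0592 = 125.7.

log K = 125.7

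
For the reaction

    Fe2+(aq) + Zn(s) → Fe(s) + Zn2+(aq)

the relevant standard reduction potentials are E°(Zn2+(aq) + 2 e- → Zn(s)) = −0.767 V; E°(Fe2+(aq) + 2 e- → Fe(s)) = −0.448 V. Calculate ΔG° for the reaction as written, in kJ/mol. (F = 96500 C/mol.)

−61.6 kJ/mol

In the reaction as written Fe2+(aq) is reduced, so the Fe²⁺/Fe couple is the cathode and Zn²⁺/Zn is the anode.
E°cell = −0.448 − (−0.767) = +0.319 V; balancing electrons gives n = 2.
ΔG° = −nFE°cell = −(2)(96500)(+0.319) J/mol = −61.6 kJ/mol.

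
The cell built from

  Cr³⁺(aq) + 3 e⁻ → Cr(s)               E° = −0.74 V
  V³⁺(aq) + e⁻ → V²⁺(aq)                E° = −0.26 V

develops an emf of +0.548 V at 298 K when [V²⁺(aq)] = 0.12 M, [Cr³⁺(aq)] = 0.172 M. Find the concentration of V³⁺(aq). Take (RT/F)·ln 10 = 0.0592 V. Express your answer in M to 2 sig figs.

V³⁺/V²⁺ is the cathode (higher E°); E°cell = −0.26 − (−0.74) = +0.48 V with n = 3.
Since E = E° − (0.0592/n)·log Q, log Q = n(E° − E)/0.0592 = −3.446.
For 3 V³⁺(aq) + Cr(s) → 3 V²⁺(aq) + Cr³⁺(aq), the reaction quotient is Q = ([V²⁺(aq)]^3·[Cr³⁺(aq)]) / [V³⁺(aq)]^3.
Isolating [V³⁺(aq)] in Q = 10^{−3.446} yields log [V³⁺(aq)] = −0.027, i.e. 0.94 M.

0.94 M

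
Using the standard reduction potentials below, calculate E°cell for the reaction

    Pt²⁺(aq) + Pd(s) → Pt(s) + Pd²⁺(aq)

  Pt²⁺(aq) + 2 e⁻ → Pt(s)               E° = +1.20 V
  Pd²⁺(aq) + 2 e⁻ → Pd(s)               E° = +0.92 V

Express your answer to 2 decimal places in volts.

+0.28 V

Pt²⁺(aq) gains electrons, so the Pt²⁺/Pt couple is the cathode; the Pd²⁺/Pd couple is the anode.
E°cell = E°(cathode) − E°(anode) = +1.20 − (+0.92) = +0.28 V.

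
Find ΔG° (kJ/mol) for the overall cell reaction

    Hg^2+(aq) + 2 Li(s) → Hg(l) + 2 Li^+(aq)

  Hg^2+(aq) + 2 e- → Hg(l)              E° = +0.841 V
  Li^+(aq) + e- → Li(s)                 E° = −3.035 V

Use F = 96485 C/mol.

In the reaction as written Hg^2+(aq) is reduced, so the Hg²⁺/Hg couple is the cathode and Li⁺/Li is the anode.
E°cell = +0.841 − (−3.035) = +3.876 V; balancing electrons gives n = 2.
ΔG° = −nFE°cell = −(2)(96485)(+3.876) J/mol = −748 kJ/mol.

−748 kJ/mol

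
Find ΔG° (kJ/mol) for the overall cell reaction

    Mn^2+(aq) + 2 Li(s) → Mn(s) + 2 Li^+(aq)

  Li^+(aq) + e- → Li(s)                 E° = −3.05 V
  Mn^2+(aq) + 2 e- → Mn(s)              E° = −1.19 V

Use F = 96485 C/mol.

In the reaction as written Mn^2+(aq) is reduced, so the Mn²⁺/Mn couple is the cathode and Li⁺/Li is the anode.
E°cell = −1.19 − (−3.05) = +1.86 V; balancing electrons gives n = 2.
ΔG° = −nFE°cell = −(2)(96485)(+1.86) J/mol = −359 kJ/mol.

−359 kJ/mol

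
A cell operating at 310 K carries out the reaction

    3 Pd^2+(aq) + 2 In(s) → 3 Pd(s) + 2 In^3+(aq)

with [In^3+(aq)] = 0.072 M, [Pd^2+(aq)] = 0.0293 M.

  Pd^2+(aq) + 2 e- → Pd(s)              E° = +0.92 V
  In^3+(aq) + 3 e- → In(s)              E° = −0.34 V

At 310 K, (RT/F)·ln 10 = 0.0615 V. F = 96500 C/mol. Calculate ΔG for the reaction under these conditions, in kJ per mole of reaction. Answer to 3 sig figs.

−716 kJ/mol

With Pd²⁺/Pd reduced at the cathode, E°cell = +0.92 − (−0.34) = +1.26 V and n = 6.
The reaction quotient is [In^3+(aq)]^2 / [Pd^2+(aq)]^3 = 206; by Nernst, E = +1.26 − (0.0615/6)(2.314) = +1.2363 V.
ΔG = −nFE = −(6)(96500)(+1.2363) J/mol = −716 kJ/mol.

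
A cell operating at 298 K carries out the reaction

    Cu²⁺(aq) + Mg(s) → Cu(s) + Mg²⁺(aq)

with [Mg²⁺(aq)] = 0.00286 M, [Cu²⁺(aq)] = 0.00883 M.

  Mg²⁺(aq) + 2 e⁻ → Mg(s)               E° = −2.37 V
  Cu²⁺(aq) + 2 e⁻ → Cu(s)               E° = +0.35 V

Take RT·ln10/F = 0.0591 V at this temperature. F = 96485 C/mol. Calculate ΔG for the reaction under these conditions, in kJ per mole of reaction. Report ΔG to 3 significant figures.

The standard cell potential is +0.35 − (−2.37) = +2.72 V, with n = 2 electrons in the balanced equation.
Q = [Mg²⁺(aq)] / [Cu²⁺(aq)] = 0.324, so log Q = −0.490 and E = +2.72 − (0.0591/2)(−0.490) = +2.7345 V.
Finally ΔG = −nFE = −(2)(96485 C/mol)(+2.7345 V) = −528 kJ/mol.

−528 kJ/mol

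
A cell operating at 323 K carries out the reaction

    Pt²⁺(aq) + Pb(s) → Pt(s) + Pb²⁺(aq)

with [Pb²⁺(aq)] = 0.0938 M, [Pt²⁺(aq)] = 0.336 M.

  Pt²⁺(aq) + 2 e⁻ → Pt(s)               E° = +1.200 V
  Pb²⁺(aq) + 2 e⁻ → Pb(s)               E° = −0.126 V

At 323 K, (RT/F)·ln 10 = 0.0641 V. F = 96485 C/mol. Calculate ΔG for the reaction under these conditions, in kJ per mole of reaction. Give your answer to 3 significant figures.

The standard cell potential is +1.200 − (−0.126) = +1.326 V, with n = 2 electrons in the balanced equation.
The reaction quotient is [Pb²⁺(aq)] / [Pt²⁺(aq)] = 0.279; by Nernst, E = +1.326 − (0.0641/2)(−0.554) = +1.3438 V.
Then ΔG = −nFE = −2 × 96485 × +1.3438 J/mol = −259 kJ/mol.

−259 kJ/mol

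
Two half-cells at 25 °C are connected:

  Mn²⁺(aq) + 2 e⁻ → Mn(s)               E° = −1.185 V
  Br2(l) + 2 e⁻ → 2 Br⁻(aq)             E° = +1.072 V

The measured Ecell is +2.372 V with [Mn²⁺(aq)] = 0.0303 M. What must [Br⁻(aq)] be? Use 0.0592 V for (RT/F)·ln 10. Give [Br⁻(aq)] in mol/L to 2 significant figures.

0.066 M

The Br₂/Br⁻ couple has the larger reduction potential, so it is the cathode: E°cell = +1.072 − (−1.185) = +2.257 V and n = 2.
Rearranging E = E° − (0.0592/n)·log Q gives log Q = 2(+2.257 − (+2.372))/0.0592 = −3.885.
The balanced reaction is Br2(l) + Mn(s) → 2 Br⁻(aq) + Mn²⁺(aq), so Q = [Br⁻(aq)]^2·[Mn²⁺(aq)].
Solving for the unknown gives log [Br⁻(aq)] = −1.183, so [Br⁻(aq)] ≈ 0.066 M.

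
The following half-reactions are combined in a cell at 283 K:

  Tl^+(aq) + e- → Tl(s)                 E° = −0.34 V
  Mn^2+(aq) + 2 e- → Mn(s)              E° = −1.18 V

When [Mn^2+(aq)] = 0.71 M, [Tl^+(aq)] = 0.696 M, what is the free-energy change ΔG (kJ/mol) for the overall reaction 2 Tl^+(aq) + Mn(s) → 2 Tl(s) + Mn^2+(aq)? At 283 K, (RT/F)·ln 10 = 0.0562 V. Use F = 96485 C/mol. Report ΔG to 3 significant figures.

−161 kJ/mol

E°cell = −0.34 − (−1.18) = +0.84 V; the balanced reaction transfers n = 2 electrons.
Here Q = [Mn^2+(aq)] / [Tl^+(aq)]^2 = 1.47 (log Q = 0.166), giving E = +0.84 − (0.0562/2)·(0.166) = +0.8353 V.
Finally ΔG = −nFE = −(2)(96485 C/mol)(+0.8353 V) = −161 kJ/mol.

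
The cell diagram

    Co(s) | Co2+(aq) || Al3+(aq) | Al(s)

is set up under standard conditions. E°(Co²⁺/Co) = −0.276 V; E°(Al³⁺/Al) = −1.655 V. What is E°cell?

−1.379 V

By convention the left-hand electrode in cell notation is the anode (oxidation) and the right-hand electrode is the cathode (reduction).
E°cell = E°(right) − E°(left) = −1.655 − (−0.276) = −1.379 V.
The negative sign shows that, as written, the cell would require an external voltage to drive the reaction.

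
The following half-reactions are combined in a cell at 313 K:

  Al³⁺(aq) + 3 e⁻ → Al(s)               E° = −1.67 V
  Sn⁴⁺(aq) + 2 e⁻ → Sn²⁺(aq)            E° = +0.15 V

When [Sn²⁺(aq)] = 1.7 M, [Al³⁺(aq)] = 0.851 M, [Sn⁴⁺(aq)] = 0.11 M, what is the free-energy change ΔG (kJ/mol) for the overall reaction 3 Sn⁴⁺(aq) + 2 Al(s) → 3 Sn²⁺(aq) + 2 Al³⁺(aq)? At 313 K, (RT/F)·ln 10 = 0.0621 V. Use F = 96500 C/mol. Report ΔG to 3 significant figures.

The standard cell potential is +0.15 − (−1.67) = +1.82 V, with n = 6 electrons in the balanced equation.
Here Q = ([Sn²⁺(aq)]^3·[Al³⁺(aq)]^2) / [Sn⁴⁺(aq)]^3 = 2.67×10^3 (log Q = 3.427), giving E = +1.82 − (0.0621/6)·(3.427) = +1.7845 V.
ΔG = −nFE = −(6)(96500)(+1.7845) J/mol = −1030 kJ/mol.

−1030 kJ/mol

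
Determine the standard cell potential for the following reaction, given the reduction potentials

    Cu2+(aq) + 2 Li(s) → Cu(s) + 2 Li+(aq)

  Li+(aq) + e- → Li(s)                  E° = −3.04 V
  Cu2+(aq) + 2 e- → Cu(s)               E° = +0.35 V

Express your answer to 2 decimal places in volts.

+3.39 V

Cu2+(aq) gains electrons, so the Cu²⁺/Cu couple is the cathode; the Li⁺/Li couple is the anode.
E°cell = E°(cathode) − E°(anode) = +0.35 − (−3.04) = +3.39 V.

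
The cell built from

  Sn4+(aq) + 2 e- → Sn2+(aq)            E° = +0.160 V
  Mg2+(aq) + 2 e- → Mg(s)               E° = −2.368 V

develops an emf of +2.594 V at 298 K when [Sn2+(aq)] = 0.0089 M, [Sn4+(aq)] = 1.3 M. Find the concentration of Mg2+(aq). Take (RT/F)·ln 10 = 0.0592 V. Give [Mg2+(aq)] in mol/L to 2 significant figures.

With Sn⁴⁺/Sn²⁺ at the cathode and Mg²⁺/Mg at the anode, E°cell = +0.160 − (−2.368) = +2.528 V (n = 2).
Since E = E° − (0.0592/n)·log Q, log Q = n(E° − E)/0.0592 = −2.230.
Balancing electrons gives Sn4+(aq) + Mg(s) → Sn2+(aq) + Mg2+(aq); thus Q = ([Sn2+(aq)]·[Mg2+(aq)]) / [Sn4+(aq)].
Isolating [Mg2+(aq)] in Q = 10^{−2.230} yields log [Mg2+(aq)] = −0.065, i.e. 0.86 M.

0.86 M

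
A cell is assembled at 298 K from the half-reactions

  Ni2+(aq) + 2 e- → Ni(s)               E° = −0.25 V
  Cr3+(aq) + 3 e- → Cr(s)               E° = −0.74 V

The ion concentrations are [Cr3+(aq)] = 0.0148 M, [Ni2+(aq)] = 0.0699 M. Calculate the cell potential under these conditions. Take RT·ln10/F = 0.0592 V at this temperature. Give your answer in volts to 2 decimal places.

+0.49 V

The Ni²⁺/Ni couple has the more positive E°, so it is the cathode; Cr³⁺/Cr is the anode.
The standard potential is −0.25 − (−0.74) = +0.49 V and the balanced reaction transfers n = 6 electrons.
For the overall reaction 3 Ni2+(aq) + 2 Cr(s) → 3 Ni(s) + 2 Cr3+(aq), Q = [Cr3+(aq)]^2 / [Ni2+(aq)]^3 = 0.641, giving log Q = −0.193.
By the Nernst equation, E = +0.49 − (0.0592/6)·(−0.193) = +0.49 V.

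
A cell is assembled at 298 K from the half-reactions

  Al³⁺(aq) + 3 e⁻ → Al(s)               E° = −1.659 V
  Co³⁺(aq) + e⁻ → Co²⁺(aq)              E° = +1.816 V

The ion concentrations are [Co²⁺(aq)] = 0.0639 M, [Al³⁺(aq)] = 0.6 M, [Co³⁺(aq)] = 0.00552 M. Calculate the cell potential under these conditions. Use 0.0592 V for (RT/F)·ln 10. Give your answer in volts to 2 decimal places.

Since E°(Co³⁺/Co²⁺) > E°(Al³⁺/Al), Co³⁺/Co²⁺ serves as the cathode.
The standard potential is +1.816 − (−1.659) = +3.475 V and the balanced reaction transfers n = 3 electrons.
Balancing gives 3 Co³⁺(aq) + Al(s) → 3 Co²⁺(aq) + Al³⁺(aq); hence Q = ([Co²⁺(aq)]^3·[Al³⁺(aq)]) / [Co³⁺(aq)]^3 = 931 (log Q = 2.969).
By the Nernst equation, E = +3.475 − (0.0592/3)·(2.969) = +3.42 V.

+3.42 V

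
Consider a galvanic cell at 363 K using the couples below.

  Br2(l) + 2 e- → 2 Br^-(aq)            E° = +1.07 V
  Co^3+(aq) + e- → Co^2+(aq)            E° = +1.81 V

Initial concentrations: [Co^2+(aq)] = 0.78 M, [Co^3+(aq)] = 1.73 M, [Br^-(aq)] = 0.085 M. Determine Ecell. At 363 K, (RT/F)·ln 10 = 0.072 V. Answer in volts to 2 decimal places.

+0.69 V

Co³⁺/Co²⁺ is reduced (cathode, E° = +1.81 V) and Br₂/Br⁻ is oxidized (anode).
E°cell = E°cat − E°an = +1.81 − (+1.07) = +0.74 V; n = 2.
Balancing gives 2 Co^3+(aq) + 2 Br^-(aq) → 2 Co^2+(aq) + Br2(l); hence Q = [Co^2+(aq)]^2 / ([Co^3+(aq)]^2·[Br^-(aq)]^2) = 28.1 (log Q = 1.449).
By the Nernst equation, E = +0.74 − (0.072/2)·(1.449) = +0.69 V.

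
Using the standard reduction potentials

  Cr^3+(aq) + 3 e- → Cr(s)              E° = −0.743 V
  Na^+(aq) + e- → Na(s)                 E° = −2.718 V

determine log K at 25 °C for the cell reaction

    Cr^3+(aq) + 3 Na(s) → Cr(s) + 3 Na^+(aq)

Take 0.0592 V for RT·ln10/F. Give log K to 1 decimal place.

log K = 100.1

The Cr³⁺/Cr couple is reduced (cathode); E°cell = −0.743 − (−2.718) = +1.975 V with n = 3.
At equilibrium E = 0, so log K = nE°cell / 0.0592 = (3)(+1.975) / 0.0592 = 100.1.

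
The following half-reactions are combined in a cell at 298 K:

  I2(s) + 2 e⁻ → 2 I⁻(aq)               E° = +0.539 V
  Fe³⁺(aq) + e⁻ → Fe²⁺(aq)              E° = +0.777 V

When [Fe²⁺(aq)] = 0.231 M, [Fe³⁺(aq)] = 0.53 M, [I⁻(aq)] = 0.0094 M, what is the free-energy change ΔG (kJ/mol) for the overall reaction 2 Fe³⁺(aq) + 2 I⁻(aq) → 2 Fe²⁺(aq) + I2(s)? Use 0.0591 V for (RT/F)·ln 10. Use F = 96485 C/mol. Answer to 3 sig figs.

−26.9 kJ/mol

With Fe³⁺/Fe²⁺ reduced at the cathode, E°cell = +0.777 − (+0.539) = +0.238 V and n = 2.
The reaction quotient is [Fe²⁺(aq)]^2 / ([Fe³⁺(aq)]^2·[I⁻(aq)]^2) = 2.15×10^3; by Nernst, E = +0.238 − (0.0591/2)(3.332) = +0.1395 V.
Finally ΔG = −nFE = −(2)(96485 C/mol)(+0.1395 V) = −26.9 kJ/mol.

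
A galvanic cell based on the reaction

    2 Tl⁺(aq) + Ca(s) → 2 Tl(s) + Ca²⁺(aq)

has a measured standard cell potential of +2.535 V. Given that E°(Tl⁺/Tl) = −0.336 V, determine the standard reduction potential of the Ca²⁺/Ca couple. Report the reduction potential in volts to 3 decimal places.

−2.871 V

In the reaction as written the Tl⁺/Tl couple is reduced (cathode) and Ca²⁺/Ca is oxidized (anode), so E°cell = E°(Tl⁺/Tl) − E°(Ca²⁺/Ca).
E°(Ca²⁺/Ca) = E°(cathode) − E°cell = −0.336 − (+2.535) = −2.871 V.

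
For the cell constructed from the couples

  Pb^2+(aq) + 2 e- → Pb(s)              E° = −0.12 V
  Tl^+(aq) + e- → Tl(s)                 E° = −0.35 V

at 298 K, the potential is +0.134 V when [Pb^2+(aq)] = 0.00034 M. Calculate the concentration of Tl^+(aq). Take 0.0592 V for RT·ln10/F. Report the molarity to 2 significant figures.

0.77 M

The Pb²⁺/Pb couple has the larger reduction potential, so it is the cathode: E°cell = −0.12 − (−0.35) = +0.23 V and n = 2.
From the Nernst equation, log Q = n(E° − E)/0.0592 = 2·(+0.23 − (+0.134))/0.0592 = 3.243.
The balanced reaction is Pb^2+(aq) + 2 Tl(s) → Pb(s) + 2 Tl^+(aq), so Q = [Tl^+(aq)]^2 / [Pb^2+(aq)].
Substituting the known concentrations and solving, log [Tl^+(aq)] = −0.113 and [Tl^+(aq)] = 0.77 M.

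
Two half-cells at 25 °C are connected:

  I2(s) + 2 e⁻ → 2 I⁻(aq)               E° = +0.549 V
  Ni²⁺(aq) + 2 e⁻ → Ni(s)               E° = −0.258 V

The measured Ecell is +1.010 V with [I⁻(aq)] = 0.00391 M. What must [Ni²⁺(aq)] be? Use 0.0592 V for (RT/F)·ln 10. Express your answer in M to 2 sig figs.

0.0091 M

With I₂/I⁻ at the cathode and Ni²⁺/Ni at the anode, E°cell = +0.549 − (−0.258) = +0.807 V (n = 2).
Since E = E° − (0.0592/n)·log Q, log Q = n(E° − E)/0.0592 = −6.858.
The balanced reaction is I2(s) + Ni(s) → 2 I⁻(aq) + Ni²⁺(aq), so Q = [I⁻(aq)]^2·[Ni²⁺(aq)].
Isolating [Ni²⁺(aq)] in Q = 10^{−6.858} yields log [Ni²⁺(aq)] = −2.042, i.e. 0.0091 M.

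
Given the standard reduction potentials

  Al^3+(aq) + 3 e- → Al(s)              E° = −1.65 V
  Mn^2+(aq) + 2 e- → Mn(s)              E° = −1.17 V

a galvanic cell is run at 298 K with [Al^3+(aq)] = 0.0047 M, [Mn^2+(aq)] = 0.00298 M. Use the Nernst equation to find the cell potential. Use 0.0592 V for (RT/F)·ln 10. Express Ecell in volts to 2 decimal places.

The Mn²⁺/Mn couple has the more positive E°, so it is the cathode; Al³⁺/Al is the anode.
E°cell = E°cat − E°an = −1.17 − (−1.65) = +0.48 V; n = 6.
The balanced reaction is 3 Mn^2+(aq) + 2 Al(s) → 3 Mn(s) + 2 Al^3+(aq), so Q = [Al^3+(aq)]^2 / [Mn^2+(aq)]^3 = 835 and log Q = 2.922.
By the Nernst equation, E = +0.48 − (0.0592/6)·(2.922) = +0.45 V.

+0.45 V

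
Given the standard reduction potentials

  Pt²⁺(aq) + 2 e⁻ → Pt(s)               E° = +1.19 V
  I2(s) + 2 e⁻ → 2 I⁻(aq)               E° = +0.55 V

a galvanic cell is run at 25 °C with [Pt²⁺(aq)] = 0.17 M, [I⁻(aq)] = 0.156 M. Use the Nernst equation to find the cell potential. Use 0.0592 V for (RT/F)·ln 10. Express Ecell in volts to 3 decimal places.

+0.569 V

Pt²⁺/Pt is reduced (cathode, E° = +1.19 V) and I₂/I⁻ is oxidized (anode).
E°cell = E°cat − E°an = +1.19 − (+0.55) = +0.64 V; n = 2.
For the overall reaction Pt²⁺(aq) + 2 I⁻(aq) → Pt(s) + I2(s), Q = 1 / ([Pt²⁺(aq)]·[I⁻(aq)]^2) = 242, giving log Q = 2.383.
E = E° − (0.0592/n)·log Q = +0.64 − (0.0592/2)(2.383) = +0.569 V.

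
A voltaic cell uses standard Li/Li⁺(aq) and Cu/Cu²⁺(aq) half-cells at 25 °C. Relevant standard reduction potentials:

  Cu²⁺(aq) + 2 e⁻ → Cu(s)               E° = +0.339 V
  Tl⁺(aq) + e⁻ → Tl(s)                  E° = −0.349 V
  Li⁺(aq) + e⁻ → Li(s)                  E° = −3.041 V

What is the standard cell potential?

Of the two couples in this cell, the one with the more positive reduction potential is reduced at the cathode: here that is Cu²⁺/Cu (+0.339 V); Li⁺/Li (−3.041 V) is the anode.
E°cell = E°(cathode) − E°(anode) = +0.339 − (−3.041) = +3.380 V.

+3.380 V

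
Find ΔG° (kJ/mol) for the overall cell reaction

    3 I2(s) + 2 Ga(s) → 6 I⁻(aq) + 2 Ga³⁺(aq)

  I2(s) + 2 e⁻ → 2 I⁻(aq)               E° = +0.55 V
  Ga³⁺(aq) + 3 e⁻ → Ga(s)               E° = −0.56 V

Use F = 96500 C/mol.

In the reaction as written I2(s) is reduced, so the I₂/I⁻ couple is the cathode and Ga³⁺/Ga is the anode.
E°cell = +0.55 − (−0.56) = +1.11 V; balancing electrons gives n = 6.
ΔG° = −nFE°cell = −(6)(96500)(+1.11) J/mol = −643 kJ/mol.

−643 kJ/mol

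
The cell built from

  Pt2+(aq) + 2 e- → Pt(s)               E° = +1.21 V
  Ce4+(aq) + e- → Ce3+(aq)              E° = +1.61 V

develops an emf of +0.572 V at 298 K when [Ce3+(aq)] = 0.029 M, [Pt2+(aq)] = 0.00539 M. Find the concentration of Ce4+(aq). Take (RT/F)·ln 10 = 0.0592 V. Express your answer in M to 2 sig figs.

1.7 M

With Ce⁴⁺/Ce³⁺ at the cathode and Pt²⁺/Pt at the anode, E°cell = +1.61 − (+1.21) = +0.40 V (n = 2).
Since E = E° − (0.0592/n)·log Q, log Q = n(E° − E)/0.0592 = −5.811.
For 2 Ce4+(aq) + Pt(s) → 2 Ce3+(aq) + Pt2+(aq), the reaction quotient is Q = ([Ce3+(aq)]^2·[Pt2+(aq)]) / [Ce4+(aq)]^2.
Substituting the known concentrations and solving, log [Ce4+(aq)] = 0.234 and [Ce4+(aq)] = 1.7 M.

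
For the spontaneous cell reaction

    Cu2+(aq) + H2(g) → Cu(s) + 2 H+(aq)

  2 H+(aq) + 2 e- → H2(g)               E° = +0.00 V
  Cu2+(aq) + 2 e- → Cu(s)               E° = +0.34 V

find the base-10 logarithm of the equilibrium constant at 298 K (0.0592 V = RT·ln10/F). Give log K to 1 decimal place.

The Cu²⁺/Cu couple is reduced (cathode); E°cell = +0.34 − (+0.00) = +0.34 V with n = 2.
At equilibrium E = 0, so log K = nE°cell / 0.0592 = (2)(+0.34) / 0.0592 = 11.5.

log K = 11.5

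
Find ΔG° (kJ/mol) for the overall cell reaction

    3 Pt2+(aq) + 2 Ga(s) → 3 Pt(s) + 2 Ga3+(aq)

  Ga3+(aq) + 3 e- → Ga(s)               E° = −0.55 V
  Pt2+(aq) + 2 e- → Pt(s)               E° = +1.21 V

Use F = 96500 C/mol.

−1019 kJ/mol

In the reaction as written Pt2+(aq) is reduced, so the Pt²⁺/Pt couple is the cathode and Ga³⁺/Ga is the anode.
E°cell = +1.21 − (−0.55) = +1.76 V; balancing electrons gives n = 6.
ΔG° = −nFE°cell = −(6)(96500)(+1.76) J/mol = −1019 kJ/mol.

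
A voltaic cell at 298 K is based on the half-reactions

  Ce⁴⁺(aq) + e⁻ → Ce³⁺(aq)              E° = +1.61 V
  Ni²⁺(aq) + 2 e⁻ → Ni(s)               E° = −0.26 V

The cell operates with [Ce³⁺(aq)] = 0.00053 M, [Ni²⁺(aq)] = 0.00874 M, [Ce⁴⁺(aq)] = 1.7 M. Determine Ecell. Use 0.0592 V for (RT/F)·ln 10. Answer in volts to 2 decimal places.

The Ce⁴⁺/Ce³⁺ couple has the more positive E°, so it is the cathode; Ni²⁺/Ni is the anode.
E°cell = +1.61 − (−0.26) = +1.87 V, with n = 2 electrons transferred.
Balancing gives 2 Ce⁴⁺(aq) + Ni(s) → 2 Ce³⁺(aq) + Ni²⁺(aq); hence Q = ([Ce³⁺(aq)]^2·[Ni²⁺(aq)]) / [Ce⁴⁺(aq)]^2 = 8.5×10^−10 (log Q = −9.071).
By the Nernst equation, E = +1.87 − (0.0592/2)·(−9.071) = +2.14 V.

+2.14 V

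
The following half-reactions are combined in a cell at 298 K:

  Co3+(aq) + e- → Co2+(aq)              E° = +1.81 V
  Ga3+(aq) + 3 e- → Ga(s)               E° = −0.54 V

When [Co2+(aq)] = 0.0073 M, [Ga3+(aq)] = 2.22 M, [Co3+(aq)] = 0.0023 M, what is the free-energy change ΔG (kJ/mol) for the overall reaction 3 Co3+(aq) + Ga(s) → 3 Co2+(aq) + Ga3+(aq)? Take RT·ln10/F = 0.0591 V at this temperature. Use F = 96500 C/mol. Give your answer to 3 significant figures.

With Co³⁺/Co²⁺ reduced at the cathode, E°cell = +1.81 − (−0.54) = +2.35 V and n = 3.
Q = ([Co2+(aq)]^3·[Ga3+(aq)]) / [Co3+(aq)]^3 = 71, so log Q = 1.851 and E = +2.35 − (0.0591/3)(1.851) = +2.3135 V.
Finally ΔG = −nFE = −(3)(96500 C/mol)(+2.3135 V) = −670 kJ/mol.

−670 kJ/mol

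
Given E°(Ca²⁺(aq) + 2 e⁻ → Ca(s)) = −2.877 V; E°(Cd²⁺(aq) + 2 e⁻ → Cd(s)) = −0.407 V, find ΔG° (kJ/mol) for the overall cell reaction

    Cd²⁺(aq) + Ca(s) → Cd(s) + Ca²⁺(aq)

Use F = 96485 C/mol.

In the reaction as written Cd²⁺(aq) is reduced, so the Cd²⁺/Cd couple is the cathode and Ca²⁺/Ca is the anode.
E°cell = −0.407 − (−2.877) = +2.470 V; balancing electrons gives n = 2.
ΔG° = −nFE°cell = −(2)(96485)(+2.470) J/mol = −477 kJ/mol.

−477 kJ/mol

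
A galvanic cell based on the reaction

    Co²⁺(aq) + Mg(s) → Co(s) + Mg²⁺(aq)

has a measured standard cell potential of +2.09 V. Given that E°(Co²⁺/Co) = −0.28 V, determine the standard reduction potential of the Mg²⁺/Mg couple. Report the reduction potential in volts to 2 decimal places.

In the reaction as written the Co²⁺/Co couple is reduced (cathode) and Mg²⁺/Mg is oxidized (anode), so E°cell = E°(Co²⁺/Co) − E°(Mg²⁺/Mg).
E°(Mg²⁺/Mg) = E°(cathode) − E°cell = −0.28 − (+2.09) = −2.37 V.

−2.37 V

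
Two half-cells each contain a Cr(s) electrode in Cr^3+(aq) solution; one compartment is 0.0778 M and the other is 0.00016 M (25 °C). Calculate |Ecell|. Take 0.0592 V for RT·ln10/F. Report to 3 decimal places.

For a concentration cell E°cell = 0, since both electrodes use the same couple.
The compartment with the higher Cr^3+(aq) concentration (0.0778 M) acts as the cathode; ions are reduced there and produced at the dilute (0.00016 M) anode.
With n = 3, Ecell = −(0.0592/3)·log([dilute]/[conc]) = −(0.0592/3)·log(0.00016/0.0778) = +0.053 V.

0.053 V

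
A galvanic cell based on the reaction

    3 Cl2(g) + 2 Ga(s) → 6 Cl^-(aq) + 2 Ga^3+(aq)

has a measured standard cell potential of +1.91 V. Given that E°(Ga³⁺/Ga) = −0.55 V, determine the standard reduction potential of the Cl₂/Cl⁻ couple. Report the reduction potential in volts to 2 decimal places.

In the reaction as written the Cl₂/Cl⁻ couple is reduced (cathode) and Ga³⁺/Ga is oxidized (anode), so E°cell = E°(Cl₂/Cl⁻) − E°(Ga³⁺/Ga).
E°(Cl₂/Cl⁻) = E°cell + E°(anode) = +1.91 + (−0.55) = +1.36 V.

+1.36 V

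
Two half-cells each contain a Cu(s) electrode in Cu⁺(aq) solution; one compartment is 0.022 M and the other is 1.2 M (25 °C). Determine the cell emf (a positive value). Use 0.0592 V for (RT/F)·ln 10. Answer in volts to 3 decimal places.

0.103 V

For a concentration cell E°cell = 0, since both electrodes use the same couple.
The compartment with the higher Cu⁺(aq) concentration (1.2 M) acts as the cathode; ions are reduced there and produced at the dilute (0.022 M) anode.
With n = 1, Ecell = −(0.0592/1)·log([dilute]/[conc]) = −(0.0592/1)·log(0.022/1.2) = +0.103 V.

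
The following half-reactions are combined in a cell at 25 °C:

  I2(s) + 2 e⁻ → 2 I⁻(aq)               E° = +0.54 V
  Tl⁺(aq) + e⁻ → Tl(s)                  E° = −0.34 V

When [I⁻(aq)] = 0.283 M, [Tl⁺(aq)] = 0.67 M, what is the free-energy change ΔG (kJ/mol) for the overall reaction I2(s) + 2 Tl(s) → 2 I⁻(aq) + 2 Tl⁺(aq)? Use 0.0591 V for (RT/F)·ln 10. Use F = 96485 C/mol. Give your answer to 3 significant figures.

With I₂/I⁻ reduced at the cathode, E°cell = +0.54 − (−0.34) = +0.88 V and n = 2.
The reaction quotient is [I⁻(aq)]^2·[Tl⁺(aq)]^2 = 0.036; by Nernst, E = +0.88 − (0.0591/2)(−1.444) = +0.9227 V.
Finally ΔG = −nFE = −(2)(96485 C/mol)(+0.9227 V) = −178 kJ/mol.

−178 kJ/mol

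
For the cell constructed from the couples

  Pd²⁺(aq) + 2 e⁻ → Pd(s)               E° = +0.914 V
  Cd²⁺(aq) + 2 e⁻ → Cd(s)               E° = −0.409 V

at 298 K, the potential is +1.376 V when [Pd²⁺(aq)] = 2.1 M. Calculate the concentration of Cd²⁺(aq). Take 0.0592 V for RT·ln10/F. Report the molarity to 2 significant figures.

With Pd²⁺/Pd at the cathode and Cd²⁺/Cd at the anode, E°cell = +0.914 − (−0.409) = +1.323 V (n = 2).
Since E = E° − (0.0592/n)·log Q, log Q = n(E° − E)/0.0592 = −1.791.
Balancing electrons gives Pd²⁺(aq) + Cd(s) → Pd(s) + Cd²⁺(aq); thus Q = [Cd²⁺(aq)] / [Pd²⁺(aq)].
Solving for the unknown gives log [Cd²⁺(aq)] = −1.469, so [Cd²⁺(aq)] ≈ 0.034 M.

0.034 M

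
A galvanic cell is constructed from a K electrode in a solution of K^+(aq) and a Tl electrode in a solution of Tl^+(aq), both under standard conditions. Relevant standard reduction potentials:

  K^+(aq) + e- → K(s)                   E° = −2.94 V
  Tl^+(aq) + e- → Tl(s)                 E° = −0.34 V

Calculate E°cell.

+2.60 V

The Tl⁺/Tl couple has the higher E°, so Tl ion is reduced (cathode) and K is oxidized (anode).
E°cell = E°(cathode) − E°(anode) = −0.34 − (−2.94) = +2.60 V.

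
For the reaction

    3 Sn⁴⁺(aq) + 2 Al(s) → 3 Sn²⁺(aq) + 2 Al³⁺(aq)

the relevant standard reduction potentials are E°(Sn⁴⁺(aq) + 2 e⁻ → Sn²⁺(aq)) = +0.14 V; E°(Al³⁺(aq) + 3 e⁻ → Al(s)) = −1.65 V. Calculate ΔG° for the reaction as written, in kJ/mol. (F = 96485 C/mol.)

In the reaction as written Sn⁴⁺(aq) is reduced, so the Sn⁴⁺/Sn²⁺ couple is the cathode and Al³⁺/Al is the anode.
E°cell = +0.14 − (−1.65) = +1.79 V; balancing electrons gives n = 6.
ΔG° = −nFE°cell = −(6)(96485)(+1.79) J/mol = −1036 kJ/mol.

−1036 kJ/mol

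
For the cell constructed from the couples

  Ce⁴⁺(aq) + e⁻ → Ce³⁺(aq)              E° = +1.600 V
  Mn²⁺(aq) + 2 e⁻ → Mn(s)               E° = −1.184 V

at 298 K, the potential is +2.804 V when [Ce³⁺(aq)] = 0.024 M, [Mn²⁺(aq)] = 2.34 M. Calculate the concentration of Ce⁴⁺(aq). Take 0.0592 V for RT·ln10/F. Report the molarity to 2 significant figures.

0.080 M

Ce⁴⁺/Ce³⁺ is the cathode (higher E°); E°cell = +1.600 − (−1.184) = +2.784 V with n = 2.
From the Nernst equation, log Q = n(E° − E)/0.0592 = 2·(+2.784 − (+2.804))/0.0592 = −0.676.
For 2 Ce⁴⁺(aq) + Mn(s) → 2 Ce³⁺(aq) + Mn²⁺(aq), the reaction quotient is Q = ([Ce³⁺(aq)]^2·[Mn²⁺(aq)]) / [Ce⁴⁺(aq)]^2.
Solving for the unknown gives log [Ce⁴⁺(aq)] = −1.097, so [Ce⁴⁺(aq)] ≈ 0.080 M.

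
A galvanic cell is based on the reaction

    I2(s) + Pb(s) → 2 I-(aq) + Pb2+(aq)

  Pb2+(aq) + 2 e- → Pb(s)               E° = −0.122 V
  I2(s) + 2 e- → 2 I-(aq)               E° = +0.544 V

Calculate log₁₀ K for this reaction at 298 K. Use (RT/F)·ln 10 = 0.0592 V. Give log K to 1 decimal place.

log K = 22.5

The I₂/I⁻ couple is reduced (cathode); E°cell = +0.544 − (−0.122) = +0.666 V with n = 2.
At equilibrium E = 0, so log K = nE°cell / 0.0592 = (2)(+0.666) / 0.0592 = 22.5.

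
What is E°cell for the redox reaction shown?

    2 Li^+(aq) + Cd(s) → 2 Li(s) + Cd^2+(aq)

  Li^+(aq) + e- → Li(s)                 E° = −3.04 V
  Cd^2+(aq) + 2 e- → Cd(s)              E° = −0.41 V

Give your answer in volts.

−2.63 V

In the reaction as written, Li^+(aq) is reduced (cathode) and Cd^2+(aq) is produced by oxidation at the anode.
E°cell = E°(cathode) − E°(anode) = −3.04 − (−0.41) = −2.63 V.
The negative E°cell means the reaction is non-spontaneous in the direction written.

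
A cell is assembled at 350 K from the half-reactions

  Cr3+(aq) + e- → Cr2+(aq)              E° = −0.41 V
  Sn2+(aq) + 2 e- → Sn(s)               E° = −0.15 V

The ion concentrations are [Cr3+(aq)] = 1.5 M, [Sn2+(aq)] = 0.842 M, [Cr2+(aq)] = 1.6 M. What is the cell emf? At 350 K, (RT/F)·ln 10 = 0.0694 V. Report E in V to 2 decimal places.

Sn²⁺/Sn is reduced (cathode, E° = −0.15 V) and Cr³⁺/Cr²⁺ is oxidized (anode).
The standard potential is −0.15 − (−0.41) = +0.26 V and the balanced reaction transfers n = 2 electrons.
The balanced reaction is Sn2+(aq) + 2 Cr2+(aq) → Sn(s) + 2 Cr3+(aq), so Q = [Cr3+(aq)]^2 / ([Sn2+(aq)]·[Cr2+(aq)]^2) = 1.04 and log Q = 0.019.
E = E° − (0.0694/n)·log Q = +0.26 − (0.0694/2)(0.019) = +0.26 V.

+0.26 V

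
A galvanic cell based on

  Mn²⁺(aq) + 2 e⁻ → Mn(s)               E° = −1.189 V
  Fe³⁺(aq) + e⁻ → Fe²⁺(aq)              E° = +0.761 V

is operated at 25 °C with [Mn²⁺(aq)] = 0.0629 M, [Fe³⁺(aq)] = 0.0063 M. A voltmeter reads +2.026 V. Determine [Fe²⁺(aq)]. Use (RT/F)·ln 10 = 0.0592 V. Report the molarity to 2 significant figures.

Fe³⁺/Fe²⁺ is the cathode (higher E°); E°cell = +0.761 − (−1.189) = +1.950 V with n = 2.
Since E = E° − (0.0592/n)·log Q, log Q = n(E° − E)/0.0592 = −2.568.
The balanced reaction is 2 Fe³⁺(aq) + Mn(s) → 2 Fe²⁺(aq) + Mn²⁺(aq), so Q = ([Fe²⁺(aq)]^2·[Mn²⁺(aq)]) / [Fe³⁺(aq)]^2.
Isolating [Fe²⁺(aq)] in Q = 10^{−2.568} yields log [Fe²⁺(aq)] = −2.884, i.e. 0.0013 M.

0.0013 M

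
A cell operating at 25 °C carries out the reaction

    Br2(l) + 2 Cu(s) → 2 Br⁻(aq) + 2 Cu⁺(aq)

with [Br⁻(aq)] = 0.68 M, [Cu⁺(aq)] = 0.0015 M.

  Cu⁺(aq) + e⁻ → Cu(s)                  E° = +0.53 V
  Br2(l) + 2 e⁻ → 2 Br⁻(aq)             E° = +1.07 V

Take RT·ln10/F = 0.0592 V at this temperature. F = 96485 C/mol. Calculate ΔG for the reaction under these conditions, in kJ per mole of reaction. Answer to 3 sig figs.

With Br₂/Br⁻ reduced at the cathode, E°cell = +1.07 − (+0.53) = +0.54 V and n = 2.
Q = [Br⁻(aq)]^2·[Cu⁺(aq)]^2 = 1.04×10^−6, so log Q = −5.983 and E = +0.54 − (0.0592/2)(−5.983) = +0.7171 V.
ΔG = −nFE = −(2)(96485)(+0.7171) J/mol = −138 kJ/mol.

−138 kJ/mol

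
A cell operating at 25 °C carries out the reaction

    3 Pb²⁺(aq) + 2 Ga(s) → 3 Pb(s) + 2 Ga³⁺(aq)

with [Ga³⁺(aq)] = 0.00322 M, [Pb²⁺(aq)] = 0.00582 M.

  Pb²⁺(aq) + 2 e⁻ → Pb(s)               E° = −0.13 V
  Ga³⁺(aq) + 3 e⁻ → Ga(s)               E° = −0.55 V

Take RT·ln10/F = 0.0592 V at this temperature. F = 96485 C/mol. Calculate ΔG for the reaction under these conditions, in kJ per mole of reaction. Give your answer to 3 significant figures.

The standard cell potential is −0.13 − (−0.55) = +0.42 V, with n = 6 electrons in the balanced equation.
Here Q = [Ga³⁺(aq)]^2 / [Pb²⁺(aq)]^3 = 52.6 (log Q = 1.721), giving E = +0.42 − (0.0592/6)·(1.721) = +0.4030 V.
ΔG = −nFE = −(6)(96485)(+0.4030) J/mol = −233 kJ/mol.

−233 kJ/mol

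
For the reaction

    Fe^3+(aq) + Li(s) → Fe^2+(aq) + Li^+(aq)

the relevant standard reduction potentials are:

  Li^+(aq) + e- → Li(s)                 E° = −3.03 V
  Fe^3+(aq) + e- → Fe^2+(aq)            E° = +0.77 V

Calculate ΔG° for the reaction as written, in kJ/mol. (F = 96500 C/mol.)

−367 kJ/mol

In the reaction as written Fe^3+(aq) is reduced, so the Fe³⁺/Fe²⁺ couple is the cathode and Li⁺/Li is the anode.
E°cell = +0.77 − (−3.03) = +3.80 V; balancing electrons gives n = 1.
ΔG° = −nFE°cell = −(1)(96500)(+3.80) J/mol = −367 kJ/mol.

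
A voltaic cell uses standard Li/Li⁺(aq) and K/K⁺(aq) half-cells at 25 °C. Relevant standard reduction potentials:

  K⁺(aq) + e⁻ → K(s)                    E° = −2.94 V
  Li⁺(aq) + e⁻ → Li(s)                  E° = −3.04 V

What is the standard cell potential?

+0.10 V

The K⁺/K couple has the higher E°, so K ion is reduced (cathode) and Li is oxidized (anode).
E°cell = E°(cathode) − E°(anode) = −2.94 − (−3.04) = +0.10 V.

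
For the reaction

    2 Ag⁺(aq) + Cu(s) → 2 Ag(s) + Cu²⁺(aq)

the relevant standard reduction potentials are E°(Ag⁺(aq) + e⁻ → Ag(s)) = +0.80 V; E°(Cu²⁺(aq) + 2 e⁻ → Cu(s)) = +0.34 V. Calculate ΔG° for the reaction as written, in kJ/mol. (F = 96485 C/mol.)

−88.8 kJ/mol

In the reaction as written Ag⁺(aq) is reduced, so the Ag⁺/Ag couple is the cathode and Cu²⁺/Cu is the anode.
E°cell = +0.80 − (+0.34) = +0.46 V; balancing electrons gives n = 2.
ΔG° = −nFE°cell = −(2)(96485)(+0.46) J/mol = −88.8 kJ/mol.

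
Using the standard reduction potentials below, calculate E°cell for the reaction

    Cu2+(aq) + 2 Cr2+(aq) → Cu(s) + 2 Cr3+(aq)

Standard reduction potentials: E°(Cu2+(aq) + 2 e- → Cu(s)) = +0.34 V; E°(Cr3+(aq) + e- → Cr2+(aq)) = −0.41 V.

In the reaction as written, Cu2+(aq) is reduced (cathode) and Cr3+(aq) is produced by oxidation at the anode.
E°cell = E°(cathode) − E°(anode) = +0.34 − (−0.41) = +0.75 V.
The positive value indicates the reaction is spontaneous as written.

+0.75 V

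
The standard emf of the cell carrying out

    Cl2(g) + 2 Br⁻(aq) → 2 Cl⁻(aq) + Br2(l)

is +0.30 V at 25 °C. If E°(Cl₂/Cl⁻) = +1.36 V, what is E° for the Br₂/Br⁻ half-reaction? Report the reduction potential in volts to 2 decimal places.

In the reaction as written the Cl₂/Cl⁻ couple is reduced (cathode) and Br₂/Br⁻ is oxidized (anode), so E°cell = E°(Cl₂/Cl⁻) − E°(Br₂/Br⁻).
E°(Br₂/Br⁻) = E°(cathode) − E°cell = +1.36 − (+0.30) = +1.06 V.

+1.06 V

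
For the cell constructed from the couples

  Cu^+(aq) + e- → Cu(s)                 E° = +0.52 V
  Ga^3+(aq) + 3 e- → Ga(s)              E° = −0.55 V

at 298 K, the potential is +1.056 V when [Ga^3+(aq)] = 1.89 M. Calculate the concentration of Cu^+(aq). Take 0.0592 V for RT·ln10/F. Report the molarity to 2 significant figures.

0.72 M

The Cu⁺/Cu couple has the larger reduction potential, so it is the cathode: E°cell = +0.52 − (−0.55) = +1.07 V and n = 3.
From the Nernst equation, log Q = n(E° − E)/0.0592 = 3·(+1.07 − (+1.056))/0.0592 = 0.709.
Balancing electrons gives 3 Cu^+(aq) + Ga(s) → 3 Cu(s) + Ga^3+(aq); thus Q = [Ga^3+(aq)] / [Cu^+(aq)]^3.
Substituting the known concentrations and solving, log [Cu^+(aq)] = −0.144 and [Cu^+(aq)] = 0.72 M.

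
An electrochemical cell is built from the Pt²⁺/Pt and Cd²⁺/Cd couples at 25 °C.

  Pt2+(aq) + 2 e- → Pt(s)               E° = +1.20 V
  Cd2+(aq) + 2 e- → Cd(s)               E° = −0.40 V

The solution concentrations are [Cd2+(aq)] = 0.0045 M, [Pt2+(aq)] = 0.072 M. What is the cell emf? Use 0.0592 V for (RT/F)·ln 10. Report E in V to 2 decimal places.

+1.64 V

Pt²⁺/Pt is reduced (cathode, E° = +1.20 V) and Cd²⁺/Cd is oxidized (anode).
E°cell = E°cat − E°an = +1.20 − (−0.40) = +1.60 V; n = 2.
The balanced reaction is Pt2+(aq) + Cd(s) → Pt(s) + Cd2+(aq), so Q = [Cd2+(aq)] / [Pt2+(aq)] = 0.0625 and log Q = −1.204.
Applying E = E° − (RT ln10/nF)·log Q gives +1.60 − (0.0592/2)(−1.204) = +1.64 V.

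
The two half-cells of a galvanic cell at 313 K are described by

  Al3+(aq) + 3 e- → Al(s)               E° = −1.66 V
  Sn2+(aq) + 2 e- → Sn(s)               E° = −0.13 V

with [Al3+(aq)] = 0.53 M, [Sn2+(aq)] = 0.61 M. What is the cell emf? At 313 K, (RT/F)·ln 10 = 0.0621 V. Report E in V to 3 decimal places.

+1.529 V

The Sn²⁺/Sn couple has the more positive E°, so it is the cathode; Al³⁺/Al is the anode.
E°cell = −0.13 − (−1.66) = +1.53 V, with n = 6 electrons transferred.
For the overall reaction 3 Sn2+(aq) + 2 Al(s) → 3 Sn(s) + 2 Al3+(aq), Q = [Al3+(aq)]^2 / [Sn2+(aq)]^3 = 1.24, giving log Q = 0.093.
By the Nernst equation, E = +1.53 − (0.0621/6)·(0.093) = +1.529 V.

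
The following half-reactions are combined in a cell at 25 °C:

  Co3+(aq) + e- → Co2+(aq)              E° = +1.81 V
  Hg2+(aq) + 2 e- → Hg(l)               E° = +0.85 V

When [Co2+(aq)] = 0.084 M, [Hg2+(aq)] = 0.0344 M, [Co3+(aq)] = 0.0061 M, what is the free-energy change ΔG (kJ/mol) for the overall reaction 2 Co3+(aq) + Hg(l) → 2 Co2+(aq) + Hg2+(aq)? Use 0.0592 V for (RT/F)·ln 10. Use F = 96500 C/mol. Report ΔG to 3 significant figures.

The standard cell potential is +1.81 − (+0.85) = +0.96 V, with n = 2 electrons in the balanced equation.
Q = ([Co2+(aq)]^2·[Hg2+(aq)]) / [Co3+(aq)]^2 = 6.52, so log Q = 0.814 and E = +0.96 − (0.0592/2)(0.814) = +0.9359 V.
Finally ΔG = −nFE = −(2)(96500 C/mol)(+0.9359 V) = −181 kJ/mol.

−181 kJ/mol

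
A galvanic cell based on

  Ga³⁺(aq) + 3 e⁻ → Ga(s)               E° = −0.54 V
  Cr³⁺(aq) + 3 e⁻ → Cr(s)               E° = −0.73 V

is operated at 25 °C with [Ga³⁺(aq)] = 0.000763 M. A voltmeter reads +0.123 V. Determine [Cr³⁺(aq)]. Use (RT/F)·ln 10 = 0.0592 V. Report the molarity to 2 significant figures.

1.9 M

Ga³⁺/Ga is the cathode (higher E°); E°cell = −0.54 − (−0.73) = +0.19 V with n = 3.
Rearranging E = E° − (0.0592/n)·log Q gives log Q = 3(+0.19 − (+0.123))/0.0592 = 3.395.
For Ga³⁺(aq) + Cr(s) → Ga(s) + Cr³⁺(aq), the reaction quotient is Q = [Cr³⁺(aq)] / [Ga³⁺(aq)].
Substituting the known concentrations and solving, log [Cr³⁺(aq)] = 0.278 and [Cr³⁺(aq)] = 1.9 M.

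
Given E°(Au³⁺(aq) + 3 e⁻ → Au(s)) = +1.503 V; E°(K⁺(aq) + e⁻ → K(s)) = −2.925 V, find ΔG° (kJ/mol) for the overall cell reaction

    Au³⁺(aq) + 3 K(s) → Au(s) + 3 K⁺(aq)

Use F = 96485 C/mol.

In the reaction as written Au³⁺(aq) is reduced, so the Au³⁺/Au couple is the cathode and K⁺/K is the anode.
E°cell = +1.503 − (−2.925) = +4.428 V; balancing electrons gives n = 3.
ΔG° = −nFE°cell = −(3)(96485)(+4.428) J/mol = −1282 kJ/mol.

−1282 kJ/mol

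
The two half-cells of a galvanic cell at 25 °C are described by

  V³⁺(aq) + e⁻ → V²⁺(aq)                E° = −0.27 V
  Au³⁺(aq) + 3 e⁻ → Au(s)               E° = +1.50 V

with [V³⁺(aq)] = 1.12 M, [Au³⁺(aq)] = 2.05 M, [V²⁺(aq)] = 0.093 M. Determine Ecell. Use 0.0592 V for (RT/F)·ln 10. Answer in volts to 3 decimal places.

+1.712 V

Au³⁺/Au is reduced (cathode, E° = +1.50 V) and V³⁺/V²⁺ is oxidized (anode).
E°cell = +1.50 − (−0.27) = +1.77 V, with n = 3 electrons transferred.
The balanced reaction is Au³⁺(aq) + 3 V²⁺(aq) → Au(s) + 3 V³⁺(aq), so Q = [V³⁺(aq)]^3 / ([Au³⁺(aq)]·[V²⁺(aq)]^3) = 852 and log Q = 2.930.
By the Nernst equation, E = +1.77 − (0.0592/3)·(2.930) = +1.712 V.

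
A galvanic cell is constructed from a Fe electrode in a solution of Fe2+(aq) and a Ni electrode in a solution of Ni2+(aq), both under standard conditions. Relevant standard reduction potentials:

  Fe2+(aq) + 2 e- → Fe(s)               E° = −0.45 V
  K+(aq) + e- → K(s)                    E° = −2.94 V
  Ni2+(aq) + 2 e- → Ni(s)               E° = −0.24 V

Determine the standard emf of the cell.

Of the two couples in this cell, the one with the more positive reduction potential is reduced at the cathode: here that is Ni²⁺/Ni (−0.24 V); Fe²⁺/Fe (−0.45 V) is the anode.
E°cell = E°(cathode) − E°(anode) = −0.24 − (−0.45) = +0.21 V.

+0.21 V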